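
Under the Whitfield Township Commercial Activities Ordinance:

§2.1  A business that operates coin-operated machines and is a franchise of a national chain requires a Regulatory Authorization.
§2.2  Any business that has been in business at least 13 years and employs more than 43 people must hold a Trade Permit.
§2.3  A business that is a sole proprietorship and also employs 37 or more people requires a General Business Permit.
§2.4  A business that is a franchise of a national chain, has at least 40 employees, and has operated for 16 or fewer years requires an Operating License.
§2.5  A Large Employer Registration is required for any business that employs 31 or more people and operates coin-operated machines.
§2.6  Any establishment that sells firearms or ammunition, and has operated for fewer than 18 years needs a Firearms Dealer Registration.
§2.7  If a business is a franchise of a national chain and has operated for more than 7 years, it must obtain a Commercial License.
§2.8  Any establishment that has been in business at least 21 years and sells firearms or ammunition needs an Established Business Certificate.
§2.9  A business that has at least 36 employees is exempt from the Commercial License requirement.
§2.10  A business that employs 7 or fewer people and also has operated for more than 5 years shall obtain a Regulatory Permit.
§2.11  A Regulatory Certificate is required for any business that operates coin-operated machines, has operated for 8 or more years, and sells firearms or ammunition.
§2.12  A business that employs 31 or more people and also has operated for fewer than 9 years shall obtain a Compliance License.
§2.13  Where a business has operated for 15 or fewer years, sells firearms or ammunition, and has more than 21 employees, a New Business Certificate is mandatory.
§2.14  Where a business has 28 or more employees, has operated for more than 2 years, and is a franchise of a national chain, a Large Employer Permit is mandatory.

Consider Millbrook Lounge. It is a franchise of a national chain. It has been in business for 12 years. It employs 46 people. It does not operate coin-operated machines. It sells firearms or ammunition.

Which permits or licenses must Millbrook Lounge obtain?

§2.1 does not operate coin-operated machines; is a franchise of a national chain → Regulatory Authorization not required.
§2.2 years in business 12 < 13; employees 46 > 43 → Trade Permit not required.
§2.3 is a franchise of a national chain (not: is a sole proprietorship); employees 46 ≥ 37 → General Business Permit not required.
§2.4 is a franchise of a national chain; employees 46 ≥ 40; years in business 12 ≤ 16 → Operating License required.
§2.5 employees 46 ≥ 31; does not operate coin-operated machines → Large Employer Registration not required.
§2.6 sells firearms or ammunition; years in business 12 < 18 → Firearms Dealer Registration required.
§2.7 is a franchise of a national chain; years in business 12 > 7 → Commercial License required.
§2.8 years in business 12 < 21; sells firearms or ammunition → Established Business Certificate not required.
§2.9 employees 46 ≥ 36 → exempt from Commercial License.
§2.10 employees 46 > 7; years in business 12 > 5 → Regulatory Permit not required.
§2.11 does not operate coin-operated machines; years in business 12 ≥ 8; sells firearms or ammunition → Regulatory Certificate not required.
§2.12 employees 46 ≥ 31; years in business 12 ≥ 9 → Compliance License not required.
§2.13 years in business 12 ≤ 15; sells firearms or ammunition; employees 46 > 21 → New Business Certificate required.
§2.14 employees 46 ≥ 28; years in business 12 > 2; is a franchise of a national chain → Large Employer Permit required.

Firearms Dealer Registration, Large Employer Permit, New Business Certificate, Operating License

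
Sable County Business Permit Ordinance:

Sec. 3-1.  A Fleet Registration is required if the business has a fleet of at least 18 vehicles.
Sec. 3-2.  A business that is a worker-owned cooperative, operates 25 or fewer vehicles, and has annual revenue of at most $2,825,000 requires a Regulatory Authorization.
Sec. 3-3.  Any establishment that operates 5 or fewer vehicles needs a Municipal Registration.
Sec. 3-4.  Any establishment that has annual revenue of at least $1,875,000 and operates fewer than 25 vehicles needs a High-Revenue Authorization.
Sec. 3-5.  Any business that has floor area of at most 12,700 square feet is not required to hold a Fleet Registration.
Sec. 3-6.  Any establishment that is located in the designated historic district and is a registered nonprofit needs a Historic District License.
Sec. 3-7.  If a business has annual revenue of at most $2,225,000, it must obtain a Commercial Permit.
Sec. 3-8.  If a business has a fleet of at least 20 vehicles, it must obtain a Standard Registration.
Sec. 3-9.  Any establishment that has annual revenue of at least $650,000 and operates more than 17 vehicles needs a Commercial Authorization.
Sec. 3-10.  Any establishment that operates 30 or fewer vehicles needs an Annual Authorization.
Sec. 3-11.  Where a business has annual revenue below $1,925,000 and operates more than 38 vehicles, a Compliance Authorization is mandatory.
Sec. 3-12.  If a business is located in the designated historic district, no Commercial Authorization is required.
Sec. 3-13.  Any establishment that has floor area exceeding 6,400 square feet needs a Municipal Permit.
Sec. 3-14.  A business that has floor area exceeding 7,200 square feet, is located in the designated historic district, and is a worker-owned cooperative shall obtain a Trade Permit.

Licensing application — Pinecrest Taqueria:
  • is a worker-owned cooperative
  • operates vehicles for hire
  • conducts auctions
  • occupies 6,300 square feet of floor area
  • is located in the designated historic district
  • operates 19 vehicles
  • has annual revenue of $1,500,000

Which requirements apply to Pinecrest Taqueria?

Sec. 3-1. vehicles 19 ≥ 18 → Fleet Registration required.
Sec. 3-2. is a worker-owned cooperative; vehicles 19 ≤ 25; revenue $1,500,000 ≤ $2,825,000 → Regulatory Authorization required.
Sec. 3-3. vehicles 19 > 5 → Municipal Registration not required.
Sec. 3-4. revenue $1,500,000 < $1,875,000; vehicles 19 < 25 → High-Revenue Authorization not required.
Sec. 3-5. floor area 6,300 square feet ≤ 12,700 square feet → exempt from Fleet Registration.
Sec. 3-6. is located in the designated historic district; is a worker-owned cooperative (not: is a registered nonprofit) → Historic District License not required.
Sec. 3-7. revenue $1,500,000 ≤ $2,225,000 → Commercial Permit required.
Sec. 3-8. vehicles 19 < 20 → Standard Registration not required.
Sec. 3-9. revenue $1,500,000 ≥ $650,000; vehicles 19 > 17 → Commercial Authorization required.
Sec. 3-10. vehicles 19 ≤ 30 → Annual Authorization required.
Sec. 3-11. revenue $1,500,000 < $1,925,000; vehicles 19 ≤ 38 → Compliance Authorization not required.
Sec. 3-12. is located in the designated historic district → exempt from Commercial Authorization.
Sec. 3-13. floor area 6,300 square feet ≤ 6,400 square feet → Municipal Permit not required.
Sec. 3-14. floor area 6,300 square feet ≤ 7,200 square feet; is located in the designated historic district; is a worker-owned cooperative → Trade Permit not required.

Annual Authorization, Commercial Permit, Regulatory Authorization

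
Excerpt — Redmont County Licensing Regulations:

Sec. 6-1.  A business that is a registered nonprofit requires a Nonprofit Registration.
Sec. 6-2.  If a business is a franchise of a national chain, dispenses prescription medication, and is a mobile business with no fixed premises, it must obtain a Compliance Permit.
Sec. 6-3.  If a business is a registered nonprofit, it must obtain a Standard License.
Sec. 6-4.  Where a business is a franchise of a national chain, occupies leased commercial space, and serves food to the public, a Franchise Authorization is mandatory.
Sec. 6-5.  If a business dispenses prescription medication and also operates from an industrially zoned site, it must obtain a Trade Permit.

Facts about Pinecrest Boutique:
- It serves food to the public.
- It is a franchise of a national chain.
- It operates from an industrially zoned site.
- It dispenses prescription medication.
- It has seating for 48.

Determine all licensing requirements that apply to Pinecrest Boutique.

Sec. 6-1. is a franchise of a national chain (not: is a registered nonprofit) → Nonprofit Registration not required.
Sec. 6-2. is a franchise of a national chain; dispenses prescription medication; operates from an industrially zoned site (not: is a mobile business with no fixed premises) → Compliance Permit not required.
Sec. 6-3. is a franchise of a national chain (not: is a registered nonprofit) → Standard License not required.
Sec. 6-4. is a franchise of a national chain; operates from an industrially zoned site (not: occupies leased commercial space); serves food to the public → Franchise Authorization not required.
Sec. 6-5. dispenses prescription medication; operates from an industrially zoned site → Trade Permit required.

Trade Permit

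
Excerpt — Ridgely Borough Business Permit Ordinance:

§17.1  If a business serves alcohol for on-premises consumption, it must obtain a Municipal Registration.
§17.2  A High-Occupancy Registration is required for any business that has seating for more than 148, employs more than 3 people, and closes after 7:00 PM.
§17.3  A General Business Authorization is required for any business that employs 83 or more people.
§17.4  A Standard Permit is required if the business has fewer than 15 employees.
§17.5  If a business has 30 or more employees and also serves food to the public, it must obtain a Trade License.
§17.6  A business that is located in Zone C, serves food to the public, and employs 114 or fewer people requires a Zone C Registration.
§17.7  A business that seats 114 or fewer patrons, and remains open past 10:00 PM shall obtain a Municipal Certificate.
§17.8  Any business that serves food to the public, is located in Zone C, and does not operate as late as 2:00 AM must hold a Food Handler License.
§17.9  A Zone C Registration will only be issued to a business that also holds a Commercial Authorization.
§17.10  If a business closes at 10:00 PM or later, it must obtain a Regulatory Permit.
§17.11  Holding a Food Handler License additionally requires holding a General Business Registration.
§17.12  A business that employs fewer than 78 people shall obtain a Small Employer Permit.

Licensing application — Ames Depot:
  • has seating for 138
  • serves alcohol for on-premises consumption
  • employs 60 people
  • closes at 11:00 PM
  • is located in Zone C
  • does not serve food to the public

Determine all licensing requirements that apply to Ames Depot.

Municipal Registration, Regulatory Permit, Small Employer Permit

§17.1 serves alcohol for on-premises consumption → Municipal Registration required.
§17.2 seating 138 ≤ 148; employees 60 > 3; closes 11:00 PM, after 7:00 PM → High-Occupancy Registration not required.
§17.3 employees 60 < 83 → General Business Authorization not required.
§17.4 employees 60 ≥ 15 → Standard Permit not required.
§17.5 employees 60 ≥ 30; does not serve food to the public → Trade License not required.
§17.6 is located in Zone C; does not serve food to the public; employees 60 ≤ 114 → Zone C Registration not required.
§17.7 seating 138 > 114; closes 11:00 PM, after 10:00 PM → Municipal Certificate not required.
§17.8 does not serve food to the public; is located in Zone C; closes 11:00 PM, at/before 2:00 AM → Food Handler License not required.
§17.9 Zone C Registration is not required → no effect.
§17.10 closes 11:00 PM, after 10:00 PM → Regulatory Permit required.
§17.11 Food Handler License is not required → no effect.
§17.12 employees 60 < 78 → Small Employer Permit required.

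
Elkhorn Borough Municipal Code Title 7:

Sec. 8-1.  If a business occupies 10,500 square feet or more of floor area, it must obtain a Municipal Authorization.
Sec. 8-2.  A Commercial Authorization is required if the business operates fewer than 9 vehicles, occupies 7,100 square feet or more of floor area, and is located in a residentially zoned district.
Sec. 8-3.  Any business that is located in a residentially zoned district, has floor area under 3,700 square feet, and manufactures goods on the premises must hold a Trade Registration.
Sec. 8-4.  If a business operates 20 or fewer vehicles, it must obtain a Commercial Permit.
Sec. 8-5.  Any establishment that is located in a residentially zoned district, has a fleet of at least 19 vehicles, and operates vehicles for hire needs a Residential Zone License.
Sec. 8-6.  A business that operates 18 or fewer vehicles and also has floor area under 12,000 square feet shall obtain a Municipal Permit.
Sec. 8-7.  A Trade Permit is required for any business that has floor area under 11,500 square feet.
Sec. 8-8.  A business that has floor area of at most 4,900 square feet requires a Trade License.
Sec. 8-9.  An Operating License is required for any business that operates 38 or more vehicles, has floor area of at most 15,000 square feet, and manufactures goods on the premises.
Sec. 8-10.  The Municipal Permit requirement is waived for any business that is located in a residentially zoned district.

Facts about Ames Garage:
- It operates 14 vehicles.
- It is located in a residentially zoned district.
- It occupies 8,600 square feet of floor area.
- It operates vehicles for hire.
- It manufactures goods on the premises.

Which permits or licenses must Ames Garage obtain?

Sec. 8-1. floor area 8,600 square feet < 10,500 square feet → Municipal Authorization not required.
Sec. 8-2. vehicles 14 ≥ 9; floor area 8,600 square feet ≥ 7,100 square feet; is located in a residentially zoned district → Commercial Authorization not required.
Sec. 8-3. is located in a residentially zoned district; floor area 8,600 square feet ≥ 3,700 square feet; manufactures goods on the premises → Trade Registration not required.
Sec. 8-4. vehicles 14 ≤ 20 → Commercial Permit required.
Sec. 8-5. is located in a residentially zoned district; vehicles 14 < 19; operates vehicles for hire → Residential Zone License not required.
Sec. 8-6. vehicles 14 ≤ 18; floor area 8,600 square feet < 12,000 square feet → Municipal Permit required.
Sec. 8-7. floor area 8,600 square feet < 11,500 square feet → Trade Permit required.
Sec. 8-8. floor area 8,600 square feet > 4,900 square feet → Trade License not required.
Sec. 8-9. vehicles 14 < 38; floor area 8,600 square feet ≤ 15,000 square feet; manufactures goods on the premises → Operating License not required.
Sec. 8-10. is located in a residentially zoned district → exempt from Municipal Permit.

Commercial Permit, Trade Permit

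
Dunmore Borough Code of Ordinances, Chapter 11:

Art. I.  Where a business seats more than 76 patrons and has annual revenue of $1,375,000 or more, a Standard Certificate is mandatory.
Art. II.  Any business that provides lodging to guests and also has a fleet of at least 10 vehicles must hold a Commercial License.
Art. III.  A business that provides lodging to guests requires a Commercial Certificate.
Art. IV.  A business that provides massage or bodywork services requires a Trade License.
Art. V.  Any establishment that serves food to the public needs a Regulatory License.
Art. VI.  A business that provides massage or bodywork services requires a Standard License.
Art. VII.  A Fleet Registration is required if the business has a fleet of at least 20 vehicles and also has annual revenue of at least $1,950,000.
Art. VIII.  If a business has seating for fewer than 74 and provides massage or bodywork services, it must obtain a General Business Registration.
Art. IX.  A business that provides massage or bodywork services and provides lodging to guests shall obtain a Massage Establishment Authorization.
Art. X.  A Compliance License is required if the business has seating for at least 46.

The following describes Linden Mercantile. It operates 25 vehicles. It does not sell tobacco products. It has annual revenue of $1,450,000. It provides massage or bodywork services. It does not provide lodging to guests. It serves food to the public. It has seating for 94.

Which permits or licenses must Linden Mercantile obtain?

Art. I. seating 94 > 76; revenue $1,450,000 ≥ $1,375,000 → Standard Certificate required.
Art. II. does not provide lodging to guests; vehicles 25 ≥ 10 → Commercial License not required.
Art. III. does not provide lodging to guests → Commercial Certificate not required.
Art. IV. provides massage or bodywork services → Trade License required.
Art. V. serves food to the public → Regulatory License required.
Art. VI. provides massage or bodywork services → Standard License required.
Art. VII. vehicles 25 ≥ 20; revenue $1,450,000 < $1,950,000 → Fleet Registration not required.
Art. VIII. seating 94 ≥ 74; provides massage or bodywork services → General Business Registration not required.
Art. IX. provides massage or bodywork services; does not provide lodging to guests → Massage Establishment Authorization not required.
Art. X. seating 94 ≥ 46 → Compliance License required.

Compliance License, Regulatory License, Standard Certificate, Standard License, Trade License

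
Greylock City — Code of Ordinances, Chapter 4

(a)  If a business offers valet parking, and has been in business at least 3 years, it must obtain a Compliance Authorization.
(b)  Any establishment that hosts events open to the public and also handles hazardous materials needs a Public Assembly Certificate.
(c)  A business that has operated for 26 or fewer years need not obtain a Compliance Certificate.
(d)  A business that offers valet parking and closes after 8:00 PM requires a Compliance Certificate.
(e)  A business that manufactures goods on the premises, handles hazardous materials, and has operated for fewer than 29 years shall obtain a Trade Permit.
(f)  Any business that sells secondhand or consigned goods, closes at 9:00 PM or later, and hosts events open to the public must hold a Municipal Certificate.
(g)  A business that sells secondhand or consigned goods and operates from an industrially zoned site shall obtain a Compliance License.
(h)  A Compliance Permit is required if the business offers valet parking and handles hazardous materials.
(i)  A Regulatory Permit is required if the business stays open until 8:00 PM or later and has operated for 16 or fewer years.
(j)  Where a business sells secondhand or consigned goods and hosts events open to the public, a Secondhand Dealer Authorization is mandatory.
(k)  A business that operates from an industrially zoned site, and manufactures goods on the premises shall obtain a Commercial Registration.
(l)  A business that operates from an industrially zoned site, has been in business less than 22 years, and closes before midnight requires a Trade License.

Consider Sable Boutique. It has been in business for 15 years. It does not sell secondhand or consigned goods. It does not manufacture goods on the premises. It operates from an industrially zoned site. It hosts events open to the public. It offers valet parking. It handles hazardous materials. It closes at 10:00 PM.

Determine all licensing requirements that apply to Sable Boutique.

Compliance Authorization, Compliance Permit, Public Assembly Certificate, Regulatory Permit, Trade License

(a) offers valet parking; years in business 15 ≥ 3 → Compliance Authorization required.
(b) hosts events open to the public; handles hazardous materials → Public Assembly Certificate required.
(c) years in business 15 ≤ 26 → exempt from Compliance Certificate.
(d) offers valet parking; closes 10:00 PM, after 8:00 PM → Compliance Certificate required.
(e) does not manufacture goods on the premises; handles hazardous materials; years in business 15 < 29 → Trade Permit not required.
(f) does not sell secondhand or consigned goods; closes 10:00 PM, after 9:00 PM; hosts events open to the public → Municipal Certificate not required.
(g) does not sell secondhand or consigned goods; operates from an industrially zoned site → Compliance License not required.
(h) offers valet parking; handles hazardous materials → Compliance Permit required.
(i) closes 10:00 PM, after 8:00 PM; years in business 15 ≤ 16 → Regulatory Permit required.
(j) does not sell secondhand or consigned goods; hosts events open to the public → Secondhand Dealer Authorization not required.
(k) operates from an industrially zoned site; does not manufacture goods on the premises → Commercial Registration not required.
(l) operates from an industrially zoned site; years in business 15 < 22; closes 10:00 PM, at/before midnight → Trade License required.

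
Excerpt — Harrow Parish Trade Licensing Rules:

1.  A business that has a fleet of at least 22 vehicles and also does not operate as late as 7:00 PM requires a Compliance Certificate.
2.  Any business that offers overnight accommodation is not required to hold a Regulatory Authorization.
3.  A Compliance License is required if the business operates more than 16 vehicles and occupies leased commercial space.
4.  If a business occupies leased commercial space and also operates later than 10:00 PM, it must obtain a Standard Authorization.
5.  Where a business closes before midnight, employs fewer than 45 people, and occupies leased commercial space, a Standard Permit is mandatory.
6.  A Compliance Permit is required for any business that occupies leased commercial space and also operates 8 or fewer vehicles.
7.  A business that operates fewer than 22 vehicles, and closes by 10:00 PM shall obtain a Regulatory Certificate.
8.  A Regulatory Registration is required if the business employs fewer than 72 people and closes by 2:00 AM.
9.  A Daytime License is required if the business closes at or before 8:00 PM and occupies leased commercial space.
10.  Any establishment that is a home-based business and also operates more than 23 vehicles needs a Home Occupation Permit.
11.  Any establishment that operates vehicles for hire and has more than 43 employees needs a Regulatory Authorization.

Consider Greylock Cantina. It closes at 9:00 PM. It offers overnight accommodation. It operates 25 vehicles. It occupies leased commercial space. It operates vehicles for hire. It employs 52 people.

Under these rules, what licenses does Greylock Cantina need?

1. vehicles 25 ≥ 22; closes 9:00 PM, after 7:00 PM → Compliance Certificate not required.
2. offers overnight accommodation → exempt from Regulatory Authorization.
3. vehicles 25 > 16; occupies leased commercial space → Compliance License required.
4. occupies leased commercial space; closes 9:00 PM, at/before 10:00 PM → Standard Authorization not required.
5. closes 9:00 PM, at/before midnight; employees 52 ≥ 45; occupies leased commercial space → Standard Permit not required.
6. occupies leased commercial space; vehicles 25 > 8 → Compliance Permit not required.
7. vehicles 25 ≥ 22; closes 9:00 PM, at/before 10:00 PM → Regulatory Certificate not required.
8. employees 52 < 72; closes 9:00 PM, at/before 2:00 AM → Regulatory Registration required.
9. closes 9:00 PM, after 8:00 PM; occupies leased commercial space → Daytime License not required.
10. occupies leased commercial space (not: is a home-based business); vehicles 25 > 23 → Home Occupation Permit not required.
11. operates vehicles for hire; employees 52 > 43 → Regulatory Authorization required.

Compliance License, Regulatory Registration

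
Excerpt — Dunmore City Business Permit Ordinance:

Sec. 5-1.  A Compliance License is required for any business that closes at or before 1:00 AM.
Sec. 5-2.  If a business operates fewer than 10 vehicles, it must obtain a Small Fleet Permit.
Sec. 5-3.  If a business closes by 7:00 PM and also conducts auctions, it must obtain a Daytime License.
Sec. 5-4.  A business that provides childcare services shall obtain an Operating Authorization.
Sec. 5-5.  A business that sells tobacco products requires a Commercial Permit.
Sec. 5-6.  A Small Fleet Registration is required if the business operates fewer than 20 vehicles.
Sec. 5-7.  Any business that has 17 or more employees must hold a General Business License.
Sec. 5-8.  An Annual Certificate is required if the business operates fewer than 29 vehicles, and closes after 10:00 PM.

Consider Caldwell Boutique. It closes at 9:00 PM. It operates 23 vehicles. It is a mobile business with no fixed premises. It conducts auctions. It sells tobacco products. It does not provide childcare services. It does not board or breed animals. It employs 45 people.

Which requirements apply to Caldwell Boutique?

Sec. 5-1. closes 9:00 PM, at/before 1:00 AM → Compliance License required.
Sec. 5-2. vehicles 23 ≥ 10 → Small Fleet Permit not required.
Sec. 5-3. closes 9:00 PM, after 7:00 PM; conducts auctions → Daytime License not required.
Sec. 5-4. does not provide childcare services → Operating Authorization not required.
Sec. 5-5. sells tobacco products → Commercial Permit required.
Sec. 5-6. vehicles 23 ≥ 20 → Small Fleet Registration not required.
Sec. 5-7. employees 45 ≥ 17 → General Business License required.
Sec. 5-8. vehicles 23 < 29; closes 9:00 PM, at/before 10:00 PM → Annual Certificate not required.

Commercial Permit, Compliance License, General Business License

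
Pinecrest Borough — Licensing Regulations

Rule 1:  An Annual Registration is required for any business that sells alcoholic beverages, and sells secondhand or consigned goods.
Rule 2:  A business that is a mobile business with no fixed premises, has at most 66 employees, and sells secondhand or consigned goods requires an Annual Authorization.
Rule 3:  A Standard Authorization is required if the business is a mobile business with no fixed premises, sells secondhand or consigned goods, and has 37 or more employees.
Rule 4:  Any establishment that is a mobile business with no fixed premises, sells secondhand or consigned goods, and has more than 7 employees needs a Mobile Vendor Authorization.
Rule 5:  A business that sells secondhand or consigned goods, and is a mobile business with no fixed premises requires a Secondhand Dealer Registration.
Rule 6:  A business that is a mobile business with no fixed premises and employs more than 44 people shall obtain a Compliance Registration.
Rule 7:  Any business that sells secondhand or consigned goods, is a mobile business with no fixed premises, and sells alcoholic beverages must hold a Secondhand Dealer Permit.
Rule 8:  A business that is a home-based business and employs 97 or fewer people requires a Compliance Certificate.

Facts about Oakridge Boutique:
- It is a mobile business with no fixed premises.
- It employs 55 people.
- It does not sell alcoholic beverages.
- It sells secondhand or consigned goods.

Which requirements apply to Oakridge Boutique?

Rule 1: does not sell alcoholic beverages; sells secondhand or consigned goods → Annual Registration not required.
Rule 2: is a mobile business with no fixed premises; employees 55 ≤ 66; sells secondhand or consigned goods → Annual Authorization required.
Rule 3: is a mobile business with no fixed premises; sells secondhand or consigned goods; employees 55 ≥ 37 → Standard Authorization required.
Rule 4: is a mobile business with no fixed premises; sells secondhand or consigned goods; employees 55 > 7 → Mobile Vendor Authorization required.
Rule 5: sells secondhand or consigned goods; is a mobile business with no fixed premises → Secondhand Dealer Registration required.
Rule 6: is a mobile business with no fixed premises; employees 55 > 44 → Compliance Registration required.
Rule 7: sells secondhand or consigned goods; is a mobile business with no fixed premises; does not sell alcoholic beverages → Secondhand Dealer Permit not required.
Rule 8: is a mobile business with no fixed premises (not: is a home-based business); employees 55 ≤ 97 → Compliance Certificate not required.

Annual Authorization, Compliance Registration, Mobile Vendor Authorization, Secondhand Dealer Registration, Standard Authorization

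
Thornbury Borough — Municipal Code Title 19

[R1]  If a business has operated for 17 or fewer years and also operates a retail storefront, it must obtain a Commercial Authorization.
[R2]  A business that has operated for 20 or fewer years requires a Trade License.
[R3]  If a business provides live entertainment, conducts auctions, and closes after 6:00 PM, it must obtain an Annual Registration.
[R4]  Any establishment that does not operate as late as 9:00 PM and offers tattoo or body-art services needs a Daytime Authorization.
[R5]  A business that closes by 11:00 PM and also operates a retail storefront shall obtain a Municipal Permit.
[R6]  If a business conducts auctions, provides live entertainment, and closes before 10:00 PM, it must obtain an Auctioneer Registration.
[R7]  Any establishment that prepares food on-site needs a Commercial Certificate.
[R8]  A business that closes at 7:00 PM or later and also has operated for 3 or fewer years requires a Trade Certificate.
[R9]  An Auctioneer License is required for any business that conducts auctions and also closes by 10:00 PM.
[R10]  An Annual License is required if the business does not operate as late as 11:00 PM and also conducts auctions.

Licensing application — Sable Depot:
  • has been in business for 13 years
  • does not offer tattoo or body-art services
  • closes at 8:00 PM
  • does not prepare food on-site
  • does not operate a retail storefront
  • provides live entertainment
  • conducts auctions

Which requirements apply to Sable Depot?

Annual License, Annual Registration, Auctioneer License, Auctioneer Registration, Trade License

[R1] years in business 13 ≤ 17; does not operate a retail storefront → Commercial Authorization not required.
[R2] years in business 13 ≤ 20 → Trade License required.
[R3] provides live entertainment; conducts auctions; closes 8:00 PM, after 6:00 PM → Annual Registration required.
[R4] closes 8:00 PM, at/before 9:00 PM; does not offer tattoo or body-art services → Daytime Authorization not required.
[R5] closes 8:00 PM, at/before 11:00 PM; does not operate a retail storefront → Municipal Permit not required.
[R6] conducts auctions; provides live entertainment; closes 8:00 PM, at/before 10:00 PM → Auctioneer Registration required.
[R7] does not prepare food on-site → Commercial Certificate not required.
[R8] closes 8:00 PM, after 7:00 PM; years in business 13 > 3 → Trade Certificate not required.
[R9] conducts auctions; closes 8:00 PM, at/before 10:00 PM → Auctioneer License required.
[R10] closes 8:00 PM, at/before 11:00 PM; conducts auctions → Annual License required.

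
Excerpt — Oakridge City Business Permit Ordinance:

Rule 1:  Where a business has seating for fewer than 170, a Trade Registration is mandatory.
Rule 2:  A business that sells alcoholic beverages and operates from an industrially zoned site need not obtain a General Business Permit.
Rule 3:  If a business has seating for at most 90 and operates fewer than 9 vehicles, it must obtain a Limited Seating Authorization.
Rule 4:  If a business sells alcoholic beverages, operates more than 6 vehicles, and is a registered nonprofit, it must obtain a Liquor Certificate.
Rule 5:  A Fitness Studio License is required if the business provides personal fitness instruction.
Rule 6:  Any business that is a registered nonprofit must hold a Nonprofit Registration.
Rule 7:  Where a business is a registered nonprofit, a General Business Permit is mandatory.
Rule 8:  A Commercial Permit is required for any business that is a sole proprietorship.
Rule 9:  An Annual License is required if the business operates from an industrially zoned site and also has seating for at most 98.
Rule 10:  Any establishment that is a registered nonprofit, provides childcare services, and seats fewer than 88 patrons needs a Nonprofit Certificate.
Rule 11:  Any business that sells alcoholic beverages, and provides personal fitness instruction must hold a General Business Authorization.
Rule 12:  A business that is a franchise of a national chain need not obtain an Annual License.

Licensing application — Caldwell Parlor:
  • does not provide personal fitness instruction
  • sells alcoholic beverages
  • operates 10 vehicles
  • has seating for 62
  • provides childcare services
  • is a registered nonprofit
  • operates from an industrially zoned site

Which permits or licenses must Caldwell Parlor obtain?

Annual License, Liquor Certificate, Nonprofit Certificate, Nonprofit Registration, Trade Registration

Rule 1: seating 62 < 170 → Trade Registration required.
Rule 2: sells alcoholic beverages; operates from an industrially zoned site → exempt from General Business Permit.
Rule 3: seating 62 ≤ 90; vehicles 10 ≥ 9 → Limited Seating Authorization not required.
Rule 4: sells alcoholic beverages; vehicles 10 > 6; is a registered nonprofit → Liquor Certificate required.
Rule 5: does not provide personal fitness instruction → Fitness Studio License not required.
Rule 6: is a registered nonprofit → Nonprofit Registration required.
Rule 7: is a registered nonprofit → General Business Permit required.
Rule 8: is a registered nonprofit (not: is a sole proprietorship) → Commercial Permit not required.
Rule 9: operates from an industrially zoned site; seating 62 ≤ 98 → Annual License required.
Rule 10: is a registered nonprofit; provides childcare services; seating 62 < 88 → Nonprofit Certificate required.
Rule 11: sells alcoholic beverages; does not provide personal fitness instruction → General Business Authorization not required.
Rule 12: is a registered nonprofit (not: is a franchise of a national chain) → Annual License exemption does not apply.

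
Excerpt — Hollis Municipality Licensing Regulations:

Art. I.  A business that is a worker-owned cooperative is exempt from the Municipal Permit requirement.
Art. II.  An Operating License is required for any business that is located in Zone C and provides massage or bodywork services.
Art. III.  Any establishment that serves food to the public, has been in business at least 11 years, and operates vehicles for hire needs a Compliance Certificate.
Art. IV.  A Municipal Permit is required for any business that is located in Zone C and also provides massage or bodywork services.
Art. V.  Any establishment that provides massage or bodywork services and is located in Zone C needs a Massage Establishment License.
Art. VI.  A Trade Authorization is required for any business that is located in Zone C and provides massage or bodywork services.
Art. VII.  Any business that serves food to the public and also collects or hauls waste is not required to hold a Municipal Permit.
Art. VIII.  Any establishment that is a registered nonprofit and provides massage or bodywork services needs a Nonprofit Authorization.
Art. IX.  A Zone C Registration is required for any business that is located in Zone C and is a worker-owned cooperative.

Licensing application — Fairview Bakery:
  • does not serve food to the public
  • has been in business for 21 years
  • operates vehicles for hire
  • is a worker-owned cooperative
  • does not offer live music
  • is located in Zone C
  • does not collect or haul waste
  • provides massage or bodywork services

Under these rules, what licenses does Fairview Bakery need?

Massage Establishment License, Operating License, Trade Authorization, Zone C Registration

Art. I. is a worker-owned cooperative → exempt from Municipal Permit.
Art. II. is located in Zone C; provides massage or bodywork services → Operating License required.
Art. III. does not serve food to the public; years in business 21 ≥ 11; operates vehicles for hire → Compliance Certificate not required.
Art. IV. is located in Zone C; provides massage or bodywork services → Municipal Permit required.
Art. V. provides massage or bodywork services; is located in Zone C → Massage Establishment License required.
Art. VI. is located in Zone C; provides massage or bodywork services → Trade Authorization required.
Art. VII. does not serve food to the public; does not collect or haul waste → Municipal Permit exemption does not apply.
Art. VIII. is a worker-owned cooperative (not: is a registered nonprofit); provides massage or bodywork services → Nonprofit Authorization not required.
Art. IX. is located in Zone C; is a worker-owned cooperative → Zone C Registration required.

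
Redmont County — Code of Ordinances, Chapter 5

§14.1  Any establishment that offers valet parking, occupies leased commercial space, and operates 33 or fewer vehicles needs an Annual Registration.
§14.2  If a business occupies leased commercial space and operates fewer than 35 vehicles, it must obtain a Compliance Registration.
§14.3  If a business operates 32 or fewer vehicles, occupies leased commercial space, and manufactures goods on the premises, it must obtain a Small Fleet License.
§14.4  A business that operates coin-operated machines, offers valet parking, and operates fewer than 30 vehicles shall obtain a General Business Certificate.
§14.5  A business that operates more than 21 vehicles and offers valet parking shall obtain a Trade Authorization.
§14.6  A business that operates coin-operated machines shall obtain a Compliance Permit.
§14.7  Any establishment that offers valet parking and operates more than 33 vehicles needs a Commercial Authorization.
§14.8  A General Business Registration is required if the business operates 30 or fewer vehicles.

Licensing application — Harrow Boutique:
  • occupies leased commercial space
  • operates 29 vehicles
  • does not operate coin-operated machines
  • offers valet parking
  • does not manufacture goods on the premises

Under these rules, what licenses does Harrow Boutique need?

§14.1 offers valet parking; occupies leased commercial space; vehicles 29 ≤ 33 → Annual Registration required.
§14.2 occupies leased commercial space; vehicles 29 < 35 → Compliance Registration required.
§14.3 vehicles 29 ≤ 32; occupies leased commercial space; does not manufacture goods on the premises → Small Fleet License not required.
§14.4 does not operate coin-operated machines; offers valet parking; vehicles 29 < 30 → General Business Certificate not required.
§14.5 vehicles 29 > 21; offers valet parking → Trade Authorization required.
§14.6 does not operate coin-operated machines → Compliance Permit not required.
§14.7 offers valet parking; vehicles 29 ≤ 33 → Commercial Authorization not required.
§14.8 vehicles 29 ≤ 30 → General Business Registration required.

Annual Registration, Compliance Registration, General Business Registration, Trade Authorization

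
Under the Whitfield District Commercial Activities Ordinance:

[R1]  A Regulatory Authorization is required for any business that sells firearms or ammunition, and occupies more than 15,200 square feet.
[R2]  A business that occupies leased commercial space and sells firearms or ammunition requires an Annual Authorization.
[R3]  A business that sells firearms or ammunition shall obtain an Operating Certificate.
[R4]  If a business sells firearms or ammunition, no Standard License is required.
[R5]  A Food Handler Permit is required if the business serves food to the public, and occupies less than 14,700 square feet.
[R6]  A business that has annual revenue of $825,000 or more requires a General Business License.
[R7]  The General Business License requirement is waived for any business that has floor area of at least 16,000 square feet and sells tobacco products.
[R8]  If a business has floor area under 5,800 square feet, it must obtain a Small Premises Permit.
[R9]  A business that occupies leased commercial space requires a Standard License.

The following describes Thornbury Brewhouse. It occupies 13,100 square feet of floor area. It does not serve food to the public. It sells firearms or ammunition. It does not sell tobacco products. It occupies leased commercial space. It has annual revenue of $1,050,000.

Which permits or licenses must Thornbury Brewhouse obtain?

Annual Authorization, General Business License, Operating Certificate

[R1] sells firearms or ammunition; floor area 13,100 square feet ≤ 15,200 square feet → Regulatory Authorization not required.
[R2] occupies leased commercial space; sells firearms or ammunition → Annual Authorization required.
[R3] sells firearms or ammunition → Operating Certificate required.
[R4] sells firearms or ammunition → exempt from Standard License.
[R5] does not serve food to the public; floor area 13,100 square feet < 14,700 square feet → Food Handler Permit not required.
[R6] revenue $1,050,000 ≥ $825,000 → General Business License required.
[R7] floor area 13,100 square feet < 16,000 square feet; does not sell tobacco products → General Business License exemption does not apply.
[R8] floor area 13,100 square feet ≥ 5,800 square feet → Small Premises Permit not required.
[R9] occupies leased commercial space → Standard License required.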